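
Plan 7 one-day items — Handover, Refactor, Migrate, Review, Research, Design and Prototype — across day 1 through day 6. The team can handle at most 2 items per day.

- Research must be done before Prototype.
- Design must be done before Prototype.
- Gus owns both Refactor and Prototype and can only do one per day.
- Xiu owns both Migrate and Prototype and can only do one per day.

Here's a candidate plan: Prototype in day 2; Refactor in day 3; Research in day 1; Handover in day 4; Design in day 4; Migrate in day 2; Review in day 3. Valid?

Design must be done before Prototype — violated.
Xiu owns both Migrate and Prototype and can only do one per day — violated.
Gus owns both Refactor and Prototype and can only do one per day — holds.
The team can handle at most 2 items per day — holds.
Research must be done before Prototype — holds.

Invalid. Xiu owns both Migrate and Prototype and can only do one per day.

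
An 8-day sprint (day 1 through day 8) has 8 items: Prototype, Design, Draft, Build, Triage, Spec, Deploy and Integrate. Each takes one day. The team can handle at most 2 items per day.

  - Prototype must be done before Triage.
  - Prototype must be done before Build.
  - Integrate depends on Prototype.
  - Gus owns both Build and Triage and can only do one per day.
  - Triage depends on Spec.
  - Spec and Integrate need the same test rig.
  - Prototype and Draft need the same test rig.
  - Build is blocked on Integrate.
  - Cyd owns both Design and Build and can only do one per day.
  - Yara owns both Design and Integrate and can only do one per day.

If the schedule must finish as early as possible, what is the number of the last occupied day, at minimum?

4

The precedence chain requires at least 3 distinct days.
With at most 2 per day and 8 tasks, at least 4 days are needed.
4 works (last occupied day: day 4): for example Integrate=day 2, Draft=day 3, Prototype=day 1, Deploy=day 4, Triage=day 2, Spec=day 1, Design=day 4, Build=day 3.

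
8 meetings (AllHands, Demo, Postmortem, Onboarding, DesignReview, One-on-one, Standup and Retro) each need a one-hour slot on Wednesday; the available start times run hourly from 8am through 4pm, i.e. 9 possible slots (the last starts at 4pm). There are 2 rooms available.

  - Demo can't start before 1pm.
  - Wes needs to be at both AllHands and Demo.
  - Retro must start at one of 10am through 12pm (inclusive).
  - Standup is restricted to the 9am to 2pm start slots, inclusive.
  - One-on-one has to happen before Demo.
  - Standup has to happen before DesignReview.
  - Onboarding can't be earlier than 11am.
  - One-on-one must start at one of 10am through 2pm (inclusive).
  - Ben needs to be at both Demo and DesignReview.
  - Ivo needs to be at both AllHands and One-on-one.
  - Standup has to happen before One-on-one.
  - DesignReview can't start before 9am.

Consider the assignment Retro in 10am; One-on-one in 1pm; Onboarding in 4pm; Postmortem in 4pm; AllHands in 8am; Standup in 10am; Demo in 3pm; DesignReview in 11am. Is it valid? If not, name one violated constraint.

Onboarding can't be earlier than 11am — holds.
Ivo needs to be at both AllHands and One-on-one — holds.
Wes needs to be at both AllHands and Demo — holds.
Standup has to happen before One-on-one — holds.
Standup is restricted to the 9am to 2pm start slots, inclusive — holds.
Standup has to happen before DesignReview — holds.
One-on-one has to happen before Demo — holds.
Retro must start at one of 10am through 12pm (inclusive) — holds.
There are 2 rooms available — holds.
Ben needs to be at both Demo and DesignReview — holds.
One-on-one must start at one of 10am through 2pm (inclusive) — holds.
DesignReview can't start before 9am — holds.
Demo can't start before 1pm — holds.

Valid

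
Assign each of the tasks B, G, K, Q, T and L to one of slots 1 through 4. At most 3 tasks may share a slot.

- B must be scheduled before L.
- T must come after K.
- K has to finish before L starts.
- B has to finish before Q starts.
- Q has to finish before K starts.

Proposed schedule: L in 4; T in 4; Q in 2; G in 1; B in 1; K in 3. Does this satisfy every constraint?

Yes, all constraints hold

T must come after K — holds.
K has to finish before L starts — holds.
Q has to finish before K starts — holds.
B has to finish before Q starts — holds.
At most 3 tasks may share a slot — holds.
B must be scheduled before L — holds.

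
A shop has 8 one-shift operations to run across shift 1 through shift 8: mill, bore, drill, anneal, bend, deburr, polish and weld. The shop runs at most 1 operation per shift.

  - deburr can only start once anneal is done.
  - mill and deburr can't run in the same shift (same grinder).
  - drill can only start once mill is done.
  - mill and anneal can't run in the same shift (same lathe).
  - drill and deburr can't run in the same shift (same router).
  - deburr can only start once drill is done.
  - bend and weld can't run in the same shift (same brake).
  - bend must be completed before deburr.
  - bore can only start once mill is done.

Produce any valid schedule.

deburr in shift 5; bend in shift 4; weld in shift 8; mill in shift 1; bore in shift 6; polish in shift 7; drill in shift 2; anneal in shift 3

Checking: anneal(shift 3) before deburr(shift 5); mill(shift 1) before bore(shift 6); drill(shift 2) before deburr(shift 5); bend(shift 4) before deburr(shift 5); mill(shift 1) before drill(shift 2); drill(shift 2) != deburr(shift 5); mill(shift 1) != deburr(shift 5); bend(shift 4) != weld(shift 8); mill(shift 1) != anneal(shift 3); max 1 per shift (cap 1).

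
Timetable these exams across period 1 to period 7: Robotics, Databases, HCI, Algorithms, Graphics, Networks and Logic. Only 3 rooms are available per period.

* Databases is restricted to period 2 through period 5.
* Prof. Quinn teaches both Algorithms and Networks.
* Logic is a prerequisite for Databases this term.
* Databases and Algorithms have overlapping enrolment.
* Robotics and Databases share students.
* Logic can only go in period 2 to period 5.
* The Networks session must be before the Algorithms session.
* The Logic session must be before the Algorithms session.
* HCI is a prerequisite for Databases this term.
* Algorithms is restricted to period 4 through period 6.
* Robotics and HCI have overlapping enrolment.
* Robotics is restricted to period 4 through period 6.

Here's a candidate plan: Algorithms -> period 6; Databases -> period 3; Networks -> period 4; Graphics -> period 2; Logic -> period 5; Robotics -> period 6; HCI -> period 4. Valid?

No. Logic is a prerequisite for Databases this term is not satisfied.

Robotics is restricted to period 4 through period 6 — holds.
Logic is a prerequisite for Databases this term — violated.
Logic can only go in period 2 to period 5 — holds.
Algorithms is restricted to period 4 through period 6 — holds.
Robotics and HCI have overlapping enrolment — holds.
Robotics and Databases share students — holds.
Databases is restricted to period 2 through period 5 — holds.
Only 3 rooms are available per period — holds.
Databases and Algorithms have overlapping enrolment — holds.
HCI is a prerequisite for Databases this term — violated.
Prof. Quinn teaches both Algorithms and Networks — holds.
The Networks session must be before the Algorithms session — holds.
The Logic session must be before the Algorithms session — holds.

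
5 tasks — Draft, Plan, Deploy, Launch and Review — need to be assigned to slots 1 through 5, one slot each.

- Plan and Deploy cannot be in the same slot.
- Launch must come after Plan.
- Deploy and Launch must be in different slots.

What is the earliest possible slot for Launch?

Precedence pushes Launch to at least 2.
Launch at 2 is achievable: Plan -> 1; Draft -> 1; Review -> 1; Deploy -> 3; Launch -> 2.

2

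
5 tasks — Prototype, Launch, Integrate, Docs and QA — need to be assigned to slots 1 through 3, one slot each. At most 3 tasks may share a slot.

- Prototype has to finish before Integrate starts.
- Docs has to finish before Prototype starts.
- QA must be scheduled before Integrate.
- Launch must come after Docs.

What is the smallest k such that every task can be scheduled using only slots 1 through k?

3 slots

The precedence chain requires at least 3 distinct slots.
With at most 3 per slot and 5 tasks, at least 2 slots are needed.
3 works (last occupied slot: 3): for example Launch -> 2; Integrate -> 3; QA -> 1; Docs -> 1; Prototype -> 2.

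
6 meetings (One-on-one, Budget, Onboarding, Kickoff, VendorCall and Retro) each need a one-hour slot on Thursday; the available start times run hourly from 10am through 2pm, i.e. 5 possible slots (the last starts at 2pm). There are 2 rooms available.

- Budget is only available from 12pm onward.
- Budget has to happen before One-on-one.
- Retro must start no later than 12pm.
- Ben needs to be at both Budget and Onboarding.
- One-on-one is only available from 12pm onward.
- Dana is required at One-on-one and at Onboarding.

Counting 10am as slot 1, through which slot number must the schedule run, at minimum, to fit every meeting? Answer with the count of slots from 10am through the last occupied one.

The precedence chain requires at least 2 distinct slots.
With at most 2 per slot and 6 meetings, at least 3 slots are needed.
Propagating the time windows through the other constraints, One-on-one can't land before 1pm — that is slot 4 counting from 10am — so the schedule must run through at least 4 slots.
4 works (last occupied slot: 1pm): for example Kickoff in 11am; Retro in 10am; VendorCall in 11am; One-on-one in 1pm; Onboarding in 10am; Budget in 12pm.

4 slots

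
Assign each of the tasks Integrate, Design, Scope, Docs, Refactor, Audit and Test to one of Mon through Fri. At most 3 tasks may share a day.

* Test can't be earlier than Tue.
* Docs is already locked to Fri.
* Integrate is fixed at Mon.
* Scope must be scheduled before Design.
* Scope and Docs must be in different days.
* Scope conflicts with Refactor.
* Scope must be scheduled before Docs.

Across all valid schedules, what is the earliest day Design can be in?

Precedence pushes Design to at least Tue.
Design at Tue is achievable: Scope=Mon, Integrate=Mon, Refactor=Tue, Audit=Mon, Docs=Fri, Test=Tue, Design=Tue.

Tue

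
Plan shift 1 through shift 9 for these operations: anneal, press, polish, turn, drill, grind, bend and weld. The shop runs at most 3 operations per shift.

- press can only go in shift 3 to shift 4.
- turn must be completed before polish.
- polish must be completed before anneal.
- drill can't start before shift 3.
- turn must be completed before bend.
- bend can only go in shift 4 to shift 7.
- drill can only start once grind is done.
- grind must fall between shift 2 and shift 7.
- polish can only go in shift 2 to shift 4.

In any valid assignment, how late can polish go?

Polish is available from shift 2; polish's own window allows nothing later than shift 4.
polish at shift 4 is achievable: weld=shift 1; polish=shift 4; turn=shift 1; press=shift 3; anneal=shift 5; grind=shift 2; bend=shift 4; drill=shift 3.

shift 4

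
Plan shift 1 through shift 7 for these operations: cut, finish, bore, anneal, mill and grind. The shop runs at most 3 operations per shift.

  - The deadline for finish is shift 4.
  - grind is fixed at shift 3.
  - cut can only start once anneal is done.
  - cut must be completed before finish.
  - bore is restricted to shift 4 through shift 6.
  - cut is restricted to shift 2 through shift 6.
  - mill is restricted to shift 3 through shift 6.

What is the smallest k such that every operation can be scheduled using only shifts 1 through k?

4 shifts

The precedence chain requires at least 3 distinct shifts.
With at most 3 per shift and 6 operations, at least 2 shifts are needed.
bore can't be placed before shift 4, so the schedule must run through at least shift 4.
4 works (last occupied shift: shift 4): for example cut -> shift 2, grind -> shift 3, finish -> shift 3, mill -> shift 3, anneal -> shift 1, bore -> shift 4.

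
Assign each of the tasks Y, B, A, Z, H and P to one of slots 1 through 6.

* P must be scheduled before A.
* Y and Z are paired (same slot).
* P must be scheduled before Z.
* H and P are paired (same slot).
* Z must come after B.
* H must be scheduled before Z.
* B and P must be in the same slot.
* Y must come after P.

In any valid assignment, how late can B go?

5

Downstream work caps B at 5.
B at 5 is achievable: H -> 5, Z -> 6, P -> 5, B -> 5, Y -> 6, A -> 6.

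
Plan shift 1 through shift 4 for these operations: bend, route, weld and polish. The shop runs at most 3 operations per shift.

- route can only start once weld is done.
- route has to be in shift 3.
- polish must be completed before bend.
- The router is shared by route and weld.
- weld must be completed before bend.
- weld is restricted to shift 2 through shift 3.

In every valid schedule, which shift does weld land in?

shift 2

weld's window is shift 2–shift 3.
route is fixed at shift 3, and weld can't share a shift with route.
So weld must be shift 2.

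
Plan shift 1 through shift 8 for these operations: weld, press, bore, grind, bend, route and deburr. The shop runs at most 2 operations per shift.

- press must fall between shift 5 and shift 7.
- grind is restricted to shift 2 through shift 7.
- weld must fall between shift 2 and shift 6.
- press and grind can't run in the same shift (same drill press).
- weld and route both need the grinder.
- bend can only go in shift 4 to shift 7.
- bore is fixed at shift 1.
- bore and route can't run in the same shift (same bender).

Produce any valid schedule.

route in shift 3; bend in shift 4; bore in shift 1; press in shift 5; deburr in shift 1; weld in shift 2; grind in shift 2

Checking: bore(shift 1) != route(shift 3); press(shift 5) != grind(shift 2); weld(shift 2) != route(shift 3); grind=shift 2 in [shift 2,shift 7]; bore=shift 1 in [shift 1,shift 1]; press=shift 5 in [shift 5,shift 7]; weld=shift 2 in [shift 2,shift 6]; bend=shift 4 in [shift 4,shift 7]; max 2 per shift (cap 2).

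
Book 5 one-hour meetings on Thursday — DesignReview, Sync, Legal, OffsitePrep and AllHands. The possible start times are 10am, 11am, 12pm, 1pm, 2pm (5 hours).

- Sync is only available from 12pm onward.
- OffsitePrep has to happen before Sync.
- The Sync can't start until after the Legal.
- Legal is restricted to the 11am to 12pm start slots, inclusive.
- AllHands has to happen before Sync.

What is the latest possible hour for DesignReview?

2pm

DesignReview at 2pm is achievable: Legal=11am; OffsitePrep=10am; AllHands=10am; Sync=12pm; DesignReview=2pm.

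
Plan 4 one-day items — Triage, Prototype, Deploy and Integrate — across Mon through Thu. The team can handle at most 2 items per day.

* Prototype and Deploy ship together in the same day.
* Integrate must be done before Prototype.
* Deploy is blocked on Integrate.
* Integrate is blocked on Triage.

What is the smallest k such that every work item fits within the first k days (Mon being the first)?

3 days

The precedence chain requires at least 3 distinct days.
With at most 2 per day and 4 work items, at least 2 days are needed.
3 works (last occupied day: Wed): for example Triage in Mon; Integrate in Tue; Deploy in Wed; Prototype in Wed.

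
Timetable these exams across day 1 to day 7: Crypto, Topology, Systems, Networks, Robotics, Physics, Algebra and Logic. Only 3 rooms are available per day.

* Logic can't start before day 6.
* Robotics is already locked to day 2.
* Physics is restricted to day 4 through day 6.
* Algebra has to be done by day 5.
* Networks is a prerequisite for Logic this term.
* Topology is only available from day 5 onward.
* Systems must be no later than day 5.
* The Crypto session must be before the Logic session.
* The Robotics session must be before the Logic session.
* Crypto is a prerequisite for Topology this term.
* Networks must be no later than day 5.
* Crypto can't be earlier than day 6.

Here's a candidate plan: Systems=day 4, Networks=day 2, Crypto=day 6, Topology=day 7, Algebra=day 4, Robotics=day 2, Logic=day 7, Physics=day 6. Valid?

Valid

Algebra has to be done by day 5 — holds.
Logic can't start before day 6 — holds.
Robotics is already locked to day 2 — holds.
Physics is restricted to day 4 through day 6 — holds.
Crypto is a prerequisite for Topology this term — holds.
Only 3 rooms are available per day — holds.
The Robotics session must be before the Logic session — holds.
Networks must be no later than day 5 — holds.
Systems must be no later than day 5 — holds.
Networks is a prerequisite for Logic this term — holds.
Topology is only available from day 5 onward — holds.
Crypto can't be earlier than day 6 — holds.
The Crypto session must be before the Logic session — holds.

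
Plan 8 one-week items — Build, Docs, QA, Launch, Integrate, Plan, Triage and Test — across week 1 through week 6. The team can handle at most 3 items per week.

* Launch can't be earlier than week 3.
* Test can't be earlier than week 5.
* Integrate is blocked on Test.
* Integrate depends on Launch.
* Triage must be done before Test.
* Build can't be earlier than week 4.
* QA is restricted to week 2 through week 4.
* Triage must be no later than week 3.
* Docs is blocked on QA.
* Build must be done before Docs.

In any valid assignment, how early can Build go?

Build is available from week 4; downstream work caps Build at week 5.
Build at week 4 is achievable: Docs -> week 5, Integrate -> week 6, Build -> week 4, QA -> week 2, Launch -> week 3, Triage -> week 1, Test -> week 5, Plan -> week 1.

week 4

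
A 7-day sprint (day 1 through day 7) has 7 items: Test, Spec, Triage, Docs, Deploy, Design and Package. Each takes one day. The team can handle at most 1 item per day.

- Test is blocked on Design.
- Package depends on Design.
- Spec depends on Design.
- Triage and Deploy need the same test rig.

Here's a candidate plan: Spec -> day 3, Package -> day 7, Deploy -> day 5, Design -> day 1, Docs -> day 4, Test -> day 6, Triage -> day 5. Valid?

Package depends on Design — holds.
Spec depends on Design — holds.
Test is blocked on Design — holds.
The team can handle at most 1 item per day — violated.
Triage and Deploy need the same test rig — violated.

No. Triage and Deploy need the same test rig is not satisfied.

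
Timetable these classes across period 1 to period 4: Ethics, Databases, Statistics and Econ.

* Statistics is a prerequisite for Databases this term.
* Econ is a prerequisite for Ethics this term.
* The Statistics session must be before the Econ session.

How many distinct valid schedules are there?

Splitting on Ethics: it can be period 3 (3), period 4 (8). Listing each branch's schedules as (Databases, Statistics, Econ) by period number:
Ethics=period 3: (2,1,2) (3,1,2) (4,1,2) — 3.
Ethics=period 4: (2,1,2) (2,1,3) (3,1,2) (3,1,3) (3,2,3) (4,1,2) (4,1,3) (4,2,3) — 8.
Summing: 3 + 8 = 11.

11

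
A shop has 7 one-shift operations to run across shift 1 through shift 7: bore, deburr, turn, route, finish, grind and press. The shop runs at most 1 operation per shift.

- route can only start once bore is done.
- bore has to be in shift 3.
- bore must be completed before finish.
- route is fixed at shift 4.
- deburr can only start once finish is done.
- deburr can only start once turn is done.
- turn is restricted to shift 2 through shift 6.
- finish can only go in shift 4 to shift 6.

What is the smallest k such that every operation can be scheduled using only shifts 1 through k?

The precedence chain requires at least 3 distinct shifts.
With at most 1 per shift and 7 operations, at least 7 shifts are needed.
Propagating the time windows through the other constraints, deburr can't land before shift 5, so the schedule must run through at least shift 5.
7 works (last occupied shift: shift 7): for example turn in shift 2, deburr in shift 6, finish in shift 5, bore in shift 3, grind in shift 1, route in shift 4, press in shift 7.

7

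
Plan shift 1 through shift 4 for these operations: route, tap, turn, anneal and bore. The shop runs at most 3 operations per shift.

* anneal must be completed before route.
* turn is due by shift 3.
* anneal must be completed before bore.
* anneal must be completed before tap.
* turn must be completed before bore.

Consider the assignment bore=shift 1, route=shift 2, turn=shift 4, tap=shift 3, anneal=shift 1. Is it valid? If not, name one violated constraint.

turn is due by shift 3 — violated.
The shop runs at most 3 operations per shift — holds.
anneal must be completed before tap — holds.
turn must be completed before bore — violated.
anneal must be completed before bore — violated.
anneal must be completed before route — holds.

Invalid. turn must be completed before bore.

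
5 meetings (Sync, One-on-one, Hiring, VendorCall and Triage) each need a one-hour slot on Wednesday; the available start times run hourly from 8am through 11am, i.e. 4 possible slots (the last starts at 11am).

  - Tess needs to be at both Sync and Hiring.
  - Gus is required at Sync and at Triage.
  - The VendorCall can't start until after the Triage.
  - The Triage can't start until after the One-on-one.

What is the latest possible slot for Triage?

10am

Precedence pushes Triage to at least 9am; downstream work caps Triage at 10am.
Triage at 10am is achievable: Hiring -> 9am, Triage -> 10am, VendorCall -> 11am, One-on-one -> 8am, Sync -> 8am.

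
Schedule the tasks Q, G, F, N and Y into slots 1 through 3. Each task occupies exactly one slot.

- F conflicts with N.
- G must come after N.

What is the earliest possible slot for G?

2

Precedence pushes G to at least 2.
G at 2 is achievable: Y -> 1, Q -> 1, F -> 2, G -> 2, N -> 1.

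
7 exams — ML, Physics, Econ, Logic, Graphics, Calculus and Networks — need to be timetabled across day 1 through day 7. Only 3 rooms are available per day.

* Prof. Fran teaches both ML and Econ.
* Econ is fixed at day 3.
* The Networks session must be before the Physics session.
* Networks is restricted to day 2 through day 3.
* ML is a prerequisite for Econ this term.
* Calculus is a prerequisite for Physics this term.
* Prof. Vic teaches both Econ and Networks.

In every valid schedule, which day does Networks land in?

Networks's window is day 2–day 3.
Econ is fixed at day 3, and Networks can't share a day with Econ.
So Networks must be day 2.

day 2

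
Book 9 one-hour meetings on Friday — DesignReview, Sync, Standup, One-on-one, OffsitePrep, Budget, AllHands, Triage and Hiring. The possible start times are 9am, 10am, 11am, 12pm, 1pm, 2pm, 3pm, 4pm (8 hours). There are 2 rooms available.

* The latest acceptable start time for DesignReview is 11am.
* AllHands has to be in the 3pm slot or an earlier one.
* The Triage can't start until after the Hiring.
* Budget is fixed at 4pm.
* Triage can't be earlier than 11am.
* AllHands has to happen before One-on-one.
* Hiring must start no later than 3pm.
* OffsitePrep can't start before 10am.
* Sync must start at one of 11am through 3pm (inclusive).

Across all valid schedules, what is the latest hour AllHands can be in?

3pm

AllHands's own window allows nothing later than 3pm.
AllHands at 3pm is achievable: DesignReview=9am, Hiring=9am, Sync=11am, Budget=4pm, Triage=11am, AllHands=3pm, OffsitePrep=10am, Standup=10am, One-on-one=4pm.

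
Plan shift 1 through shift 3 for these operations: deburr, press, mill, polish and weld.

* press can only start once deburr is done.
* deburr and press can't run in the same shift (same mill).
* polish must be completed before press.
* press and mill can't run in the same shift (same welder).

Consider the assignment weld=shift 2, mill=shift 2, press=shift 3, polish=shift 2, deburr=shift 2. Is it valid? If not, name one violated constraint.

Valid

press can only start once deburr is done — holds.
press and mill can't run in the same shift (same welder) — holds.
polish must be completed before press — holds.
deburr and press can't run in the same shift (same mill) — holds.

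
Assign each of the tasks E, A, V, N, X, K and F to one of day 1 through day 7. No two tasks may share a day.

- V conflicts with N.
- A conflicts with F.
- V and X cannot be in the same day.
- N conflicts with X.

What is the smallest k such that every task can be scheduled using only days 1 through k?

With at most 1 per day and 7 tasks, at least 7 days are needed.
7 works (last occupied day: day 7): for example F -> day 7; X -> day 5; E -> day 1; K -> day 6; N -> day 4; A -> day 2; V -> day 3.

7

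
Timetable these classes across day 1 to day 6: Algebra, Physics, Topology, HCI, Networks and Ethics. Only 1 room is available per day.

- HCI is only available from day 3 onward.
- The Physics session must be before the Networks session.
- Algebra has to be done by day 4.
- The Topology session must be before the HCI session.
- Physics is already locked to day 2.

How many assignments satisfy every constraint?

30

Splitting on Algebra: it can be day 1 (12), day 3 (9), day 4 (9). Listing each branch's schedules as (Physics, Topology, HCI, Networks, Ethics) by day number:
Algebra=day 1: (2,3,4,5,6) (2,3,4,6,5) (2,3,5,4,6) (2,3,5,6,4) (2,3,6,4,5) (2,3,6,5,4) (2,4,5,3,6) (2,4,5,6,3) (2,4,6,3,5) (2,4,6,5,3) (2,5,6,3,4) (2,5,6,4,3) — 12.
Algebra=day 3: (2,1,4,5,6) (2,1,4,6,5) (2,1,5,4,6) (2,1,5,6,4) (2,1,6,4,5) (2,1,6,5,4) (2,4,5,6,1) (2,4,6,5,1) (2,5,6,4,1) — 9.
Algebra=day 4: (2,1,3,5,6) (2,1,3,6,5) (2,1,5,3,6) (2,1,5,6,3) (2,1,6,3,5) (2,1,6,5,3) (2,3,5,6,1) (2,3,6,5,1) (2,5,6,3,1) — 9.
Summing: 12 + 9 + 9 = 30.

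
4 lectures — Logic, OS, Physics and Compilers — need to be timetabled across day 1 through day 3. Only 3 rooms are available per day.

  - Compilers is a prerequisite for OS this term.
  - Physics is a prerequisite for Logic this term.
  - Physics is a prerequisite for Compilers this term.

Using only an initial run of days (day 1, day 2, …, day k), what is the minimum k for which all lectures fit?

The precedence chain requires at least 3 distinct days.
With at most 3 per day and 4 lectures, at least 2 days are needed.
3 works (last occupied day: day 3): for example Compilers in day 2, OS in day 3, Physics in day 1, Logic in day 2.

3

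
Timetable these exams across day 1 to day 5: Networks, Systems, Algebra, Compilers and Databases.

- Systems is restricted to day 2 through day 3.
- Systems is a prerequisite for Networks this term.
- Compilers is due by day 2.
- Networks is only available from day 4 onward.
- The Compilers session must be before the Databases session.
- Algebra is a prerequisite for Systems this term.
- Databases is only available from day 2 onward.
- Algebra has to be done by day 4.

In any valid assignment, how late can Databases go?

day 5

Databases is available from day 2.
Databases at day 5 is achievable: Systems -> day 2; Compilers -> day 1; Algebra -> day 1; Databases -> day 5; Networks -> day 4.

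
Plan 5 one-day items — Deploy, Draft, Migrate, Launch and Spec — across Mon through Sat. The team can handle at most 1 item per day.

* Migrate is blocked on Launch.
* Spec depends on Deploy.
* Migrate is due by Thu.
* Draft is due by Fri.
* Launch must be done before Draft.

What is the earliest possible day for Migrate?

Precedence pushes Migrate to at least Tue; Migrate's own window allows nothing later than Thu.
Migrate at Tue is achievable: Migrate -> Tue; Spec -> Fri; Draft -> Wed; Launch -> Mon; Deploy -> Thu.

Tue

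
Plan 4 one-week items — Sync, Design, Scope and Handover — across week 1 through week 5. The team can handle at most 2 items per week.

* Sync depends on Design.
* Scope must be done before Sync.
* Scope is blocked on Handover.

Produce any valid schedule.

Sync -> week 3, Scope -> week 2, Handover -> week 1, Design -> week 1

Checking: Design(week 1) before Sync(week 3); Handover(week 1) before Scope(week 2); Scope(week 2) before Sync(week 3); max 2 per week (cap 2).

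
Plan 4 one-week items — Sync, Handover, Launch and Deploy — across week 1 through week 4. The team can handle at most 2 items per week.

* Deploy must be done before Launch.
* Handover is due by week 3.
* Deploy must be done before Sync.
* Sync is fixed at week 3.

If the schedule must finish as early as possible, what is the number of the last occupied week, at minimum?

3

The precedence chain requires at least 2 distinct weeks.
With at most 2 per week and 4 tasks, at least 2 weeks are needed.
Sync can't be placed before week 3, so the schedule must run through at least week 3.
3 works (last occupied week: week 3): for example Sync=week 3; Handover=week 1; Launch=week 2; Deploy=week 1.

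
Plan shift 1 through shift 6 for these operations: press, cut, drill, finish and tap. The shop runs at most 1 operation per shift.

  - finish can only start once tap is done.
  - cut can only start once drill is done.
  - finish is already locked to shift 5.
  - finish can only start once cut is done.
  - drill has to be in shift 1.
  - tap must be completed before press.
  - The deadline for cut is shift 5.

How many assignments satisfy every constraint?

9

Splitting on press: it can be shift 3 (1), shift 4 (2), shift 6 (6). Listing each branch's schedules as (cut, drill, finish, tap) by shift number:
press=shift 3: (4,1,5,2) — 1.
press=shift 4: (2,1,5,3) (3,1,5,2) — 2.
press=shift 6: (2,1,5,3) (2,1,5,4) (3,1,5,2) (3,1,5,4) (4,1,5,2) (4,1,5,3) — 6.
Summing: 1 + 2 + 6 = 9.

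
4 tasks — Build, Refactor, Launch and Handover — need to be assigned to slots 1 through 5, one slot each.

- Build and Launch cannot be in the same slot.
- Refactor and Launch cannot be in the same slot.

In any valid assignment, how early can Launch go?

Launch at 1 is achievable: Refactor -> 2; Build -> 2; Launch -> 1; Handover -> 1.

1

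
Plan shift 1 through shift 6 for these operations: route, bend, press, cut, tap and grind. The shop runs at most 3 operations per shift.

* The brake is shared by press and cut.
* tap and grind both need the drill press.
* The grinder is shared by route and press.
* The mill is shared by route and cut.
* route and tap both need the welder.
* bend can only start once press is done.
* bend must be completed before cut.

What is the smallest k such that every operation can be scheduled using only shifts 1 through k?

The precedence chain requires at least 3 distinct shifts.
With at most 3 per shift and 6 operations, at least 2 shifts are needed.
3 works (last occupied shift: shift 3): for example route=shift 2; tap=shift 1; cut=shift 3; press=shift 1; grind=shift 2; bend=shift 2.

3 shifts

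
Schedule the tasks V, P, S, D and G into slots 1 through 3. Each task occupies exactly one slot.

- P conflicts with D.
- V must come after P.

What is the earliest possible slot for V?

2

Precedence pushes V to at least 2.
V at 2 is achievable: S -> 1, P -> 1, G -> 1, V -> 2, D -> 2.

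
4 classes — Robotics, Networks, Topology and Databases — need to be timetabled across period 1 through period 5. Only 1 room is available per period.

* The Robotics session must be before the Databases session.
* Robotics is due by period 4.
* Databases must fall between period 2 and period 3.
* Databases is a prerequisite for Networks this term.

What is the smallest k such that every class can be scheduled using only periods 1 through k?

The precedence chain requires at least 3 distinct periods.
With at most 1 per period and 4 classes, at least 4 periods are needed.
4 works (last occupied period: period 4): for example Networks -> period 3; Topology -> period 4; Robotics -> period 1; Databases -> period 2.

4 periods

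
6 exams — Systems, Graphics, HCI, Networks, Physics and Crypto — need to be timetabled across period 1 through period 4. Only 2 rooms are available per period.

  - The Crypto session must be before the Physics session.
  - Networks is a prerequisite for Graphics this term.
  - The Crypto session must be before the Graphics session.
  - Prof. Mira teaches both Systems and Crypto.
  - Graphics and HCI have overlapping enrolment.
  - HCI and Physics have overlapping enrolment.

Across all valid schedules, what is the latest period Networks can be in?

Downstream work caps Networks at period 3.
Networks at period 3 is achievable: HCI=period 1; Networks=period 3; Graphics=period 4; Physics=period 2; Crypto=period 1; Systems=period 2.

period 3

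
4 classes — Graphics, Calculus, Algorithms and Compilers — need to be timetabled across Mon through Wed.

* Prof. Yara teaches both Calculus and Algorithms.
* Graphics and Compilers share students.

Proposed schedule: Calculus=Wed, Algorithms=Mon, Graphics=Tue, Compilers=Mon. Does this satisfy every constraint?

Valid

Prof. Yara teaches both Calculus and Algorithms — holds.
Graphics and Compilers share students — holds.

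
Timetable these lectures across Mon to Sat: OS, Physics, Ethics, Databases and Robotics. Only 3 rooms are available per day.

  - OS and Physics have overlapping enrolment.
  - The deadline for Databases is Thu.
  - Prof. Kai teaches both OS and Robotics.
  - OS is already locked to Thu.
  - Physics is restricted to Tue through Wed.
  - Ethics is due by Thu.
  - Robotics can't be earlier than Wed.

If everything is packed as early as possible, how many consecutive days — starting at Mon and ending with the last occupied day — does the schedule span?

With at most 3 per day and 5 lectures, at least 2 days are needed.
OS can't be placed before Thu — that is day 4 counting from Mon — so the schedule must run through at least 4 days.
4 works (last occupied day: Thu): for example Databases -> Mon; OS -> Thu; Physics -> Tue; Robotics -> Wed; Ethics -> Mon.

4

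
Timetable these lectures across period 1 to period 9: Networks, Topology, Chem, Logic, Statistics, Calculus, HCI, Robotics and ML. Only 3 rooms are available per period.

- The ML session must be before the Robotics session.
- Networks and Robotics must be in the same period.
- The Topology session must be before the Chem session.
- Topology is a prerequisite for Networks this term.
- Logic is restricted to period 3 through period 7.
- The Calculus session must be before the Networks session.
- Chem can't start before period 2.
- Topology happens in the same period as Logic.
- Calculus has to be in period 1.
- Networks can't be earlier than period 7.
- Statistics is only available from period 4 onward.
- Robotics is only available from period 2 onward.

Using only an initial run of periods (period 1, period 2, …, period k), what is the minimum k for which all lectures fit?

7

The precedence chain requires at least 2 distinct periods.
With at most 3 per period and 9 lectures, at least 3 periods are needed.
Networks can't be placed before period 7, so the schedule must run through at least period 7.
7 works (last occupied period: period 7): for example HCI -> period 1, Chem -> period 4, Networks -> period 7, Calculus -> period 1, ML -> period 1, Topology -> period 3, Statistics -> period 4, Logic -> period 3, Robotics -> period 7.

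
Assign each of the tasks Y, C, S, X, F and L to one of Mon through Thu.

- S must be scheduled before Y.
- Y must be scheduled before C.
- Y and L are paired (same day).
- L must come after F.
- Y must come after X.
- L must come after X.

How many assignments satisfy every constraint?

Splitting on Y: it can be Tue (2), Wed (8). Listing each branch's schedules as (C, S, X, F, L):
Y=Tue: (Wed,Mon,Mon,Mon,Tue) (Thu,Mon,Mon,Mon,Tue) — 2.
Y=Wed: (Thu,Mon,Mon,Mon,Wed) (Thu,Mon,Mon,Tue,Wed) (Thu,Mon,Tue,Mon,Wed) (Thu,Mon,Tue,Tue,Wed) (Thu,Tue,Mon,Mon,Wed) (Thu,Tue,Mon,Tue,Wed) (Thu,Tue,Tue,Mon,Wed) (Thu,Tue,Tue,Tue,Wed) — 8.
Summing: 2 + 8 = 10.

10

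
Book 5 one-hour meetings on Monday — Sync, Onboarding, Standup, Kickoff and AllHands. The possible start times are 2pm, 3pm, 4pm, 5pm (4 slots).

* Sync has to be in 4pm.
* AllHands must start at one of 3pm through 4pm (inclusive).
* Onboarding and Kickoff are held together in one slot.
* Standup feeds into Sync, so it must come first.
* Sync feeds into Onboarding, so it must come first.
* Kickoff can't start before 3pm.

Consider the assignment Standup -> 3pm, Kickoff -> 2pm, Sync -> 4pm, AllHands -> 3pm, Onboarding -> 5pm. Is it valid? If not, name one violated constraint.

Standup feeds into Sync, so it must come first — holds.
Kickoff can't start before 3pm — violated.
Sync feeds into Onboarding, so it must come first — holds.
Sync has to be in 4pm — holds.
Onboarding and Kickoff are held together in one slot — violated.
AllHands must start at one of 3pm through 4pm (inclusive) — holds.

No. Kickoff can't start before 3pm is not satisfied.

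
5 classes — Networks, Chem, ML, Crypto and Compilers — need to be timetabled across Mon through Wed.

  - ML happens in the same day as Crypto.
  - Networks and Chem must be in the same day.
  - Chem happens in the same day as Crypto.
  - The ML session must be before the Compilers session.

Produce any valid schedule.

Crypto=Mon, Chem=Mon, Networks=Mon, Compilers=Tue, ML=Mon

Checking: ML(Mon) before Compilers(Tue); ML = Crypto = Mon; Chem = Crypto = Mon; Networks = Chem = Mon.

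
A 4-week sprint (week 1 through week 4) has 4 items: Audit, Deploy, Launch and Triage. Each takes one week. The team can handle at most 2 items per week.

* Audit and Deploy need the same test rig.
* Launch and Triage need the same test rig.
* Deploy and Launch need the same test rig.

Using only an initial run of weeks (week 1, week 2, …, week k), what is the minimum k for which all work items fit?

With at most 2 per week and 4 work items, at least 2 weeks are needed.
2 works (last occupied week: week 2): for example Triage -> week 2, Audit -> week 1, Launch -> week 1, Deploy -> week 2.

2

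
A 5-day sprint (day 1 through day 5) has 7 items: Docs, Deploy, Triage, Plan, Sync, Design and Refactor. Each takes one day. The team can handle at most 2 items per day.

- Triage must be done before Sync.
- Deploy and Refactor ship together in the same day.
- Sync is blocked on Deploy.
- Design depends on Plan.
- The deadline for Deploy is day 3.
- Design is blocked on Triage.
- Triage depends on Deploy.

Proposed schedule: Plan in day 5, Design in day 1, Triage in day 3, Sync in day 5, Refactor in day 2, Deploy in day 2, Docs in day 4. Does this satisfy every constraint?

No. Design depends on Plan is not satisfied.

The deadline for Deploy is day 3 — holds.
Triage must be done before Sync — holds.
The team can handle at most 2 items per day — holds.
Triage depends on Deploy — holds.
Deploy and Refactor ship together in the same day — holds.
Design is blocked on Triage — violated.
Design depends on Plan — violated.
Sync is blocked on Deploy — holds.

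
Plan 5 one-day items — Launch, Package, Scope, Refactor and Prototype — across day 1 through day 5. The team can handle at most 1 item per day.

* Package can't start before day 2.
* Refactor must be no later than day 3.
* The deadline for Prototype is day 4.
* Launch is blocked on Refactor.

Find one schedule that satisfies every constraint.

Package in day 2; Launch in day 4; Prototype in day 3; Scope in day 5; Refactor in day 1

Checking: Refactor(day 1) before Launch(day 4); Prototype=day 3 in [day 1,day 4]; Package=day 2 in [day 2,day 5]; Refactor=day 1 in [day 1,day 3]; max 1 per day (cap 1).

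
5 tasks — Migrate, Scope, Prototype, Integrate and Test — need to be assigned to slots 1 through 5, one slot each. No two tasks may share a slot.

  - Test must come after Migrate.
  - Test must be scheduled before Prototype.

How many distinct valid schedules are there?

Splitting on Migrate: it can be 1 (12), 2 (6), 3 (2). Listing each branch's schedules as (Scope, Prototype, Integrate, Test):
Migrate=1: (2,4,5,3) (2,5,3,4) (2,5,4,3) (3,4,5,2) (3,5,2,4) (3,5,4,2) (4,3,5,2) (4,5,2,3) (4,5,3,2) (5,3,4,2) (5,4,2,3) (5,4,3,2) — 12.
Migrate=2: (1,4,5,3) (1,5,3,4) (1,5,4,3) (3,5,1,4) (4,5,1,3) (5,4,1,3) — 6.
Migrate=3: (1,5,2,4) (2,5,1,4) — 2.
Summing: 12 + 6 + 2 = 20.

20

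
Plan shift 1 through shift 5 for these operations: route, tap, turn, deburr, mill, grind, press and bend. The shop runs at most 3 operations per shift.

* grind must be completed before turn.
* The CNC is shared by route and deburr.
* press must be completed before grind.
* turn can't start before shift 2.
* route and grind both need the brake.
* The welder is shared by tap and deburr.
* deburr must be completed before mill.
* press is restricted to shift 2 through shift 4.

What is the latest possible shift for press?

Press is available from shift 2; press's own window allows nothing later than shift 4; downstream work caps press at shift 3.
press at shift 3 is achievable: grind in shift 4; bend in shift 1; press in shift 3; route in shift 2; mill in shift 2; turn in shift 5; deburr in shift 1; tap in shift 2.

shift 3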